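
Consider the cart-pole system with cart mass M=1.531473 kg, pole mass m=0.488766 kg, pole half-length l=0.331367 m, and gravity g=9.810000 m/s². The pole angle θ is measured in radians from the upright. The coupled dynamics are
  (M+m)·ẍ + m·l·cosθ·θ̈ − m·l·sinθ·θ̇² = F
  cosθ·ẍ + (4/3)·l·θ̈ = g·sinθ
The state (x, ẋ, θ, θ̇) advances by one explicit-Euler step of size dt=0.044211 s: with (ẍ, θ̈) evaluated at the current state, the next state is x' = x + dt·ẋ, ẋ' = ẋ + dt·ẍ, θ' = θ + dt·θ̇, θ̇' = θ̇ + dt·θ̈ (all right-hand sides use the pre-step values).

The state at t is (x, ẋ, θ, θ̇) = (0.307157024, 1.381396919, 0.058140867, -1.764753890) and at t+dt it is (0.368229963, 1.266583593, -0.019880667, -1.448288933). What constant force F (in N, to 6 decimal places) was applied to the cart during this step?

ẍ = (ẋ'−ẋ)/dt = (1.266583593−1.381396919)/0.044211 = -2.596940
θ̈ = (θ̇'−θ̇)/dt = (-1.448288933−-1.764753890)/0.044211 = 7.158059
sinθ=0.058108, cosθ=0.998310
F = (M+m)·ẍ + m·l·cosθ·θ̈ − m·l·sinθ·θ̇² = -5.246440 + 1.157367 − 0.029310 = -4.118383

F = -4.118383 N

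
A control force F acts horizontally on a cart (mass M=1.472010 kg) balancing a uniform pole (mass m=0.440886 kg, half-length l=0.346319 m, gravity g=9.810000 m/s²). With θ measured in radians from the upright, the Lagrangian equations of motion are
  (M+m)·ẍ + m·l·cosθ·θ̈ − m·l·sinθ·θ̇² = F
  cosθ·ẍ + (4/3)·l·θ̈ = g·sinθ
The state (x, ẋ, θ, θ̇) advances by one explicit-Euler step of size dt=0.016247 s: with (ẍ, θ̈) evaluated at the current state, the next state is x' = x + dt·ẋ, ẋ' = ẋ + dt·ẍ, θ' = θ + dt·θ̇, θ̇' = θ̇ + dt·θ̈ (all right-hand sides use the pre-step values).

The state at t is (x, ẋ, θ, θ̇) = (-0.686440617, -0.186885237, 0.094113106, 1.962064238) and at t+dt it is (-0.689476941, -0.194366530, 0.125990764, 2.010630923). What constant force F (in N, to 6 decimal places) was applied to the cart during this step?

ẍ = (ẋ'−ẋ)/dt = (-0.194366530−-0.186885237)/0.016247 = -0.460472
θ̈ = (θ̇'−θ̇)/dt = (2.010630923−1.962064238)/0.016247 = 2.989271
sinθ=0.093974, cosθ=0.995575
F = (M+m)·ẍ + m·l·cosθ·θ̈ − m·l·sinθ·θ̇² = -0.880836 + 0.454404 − 0.055238 = -0.481670

F = -0.481670 N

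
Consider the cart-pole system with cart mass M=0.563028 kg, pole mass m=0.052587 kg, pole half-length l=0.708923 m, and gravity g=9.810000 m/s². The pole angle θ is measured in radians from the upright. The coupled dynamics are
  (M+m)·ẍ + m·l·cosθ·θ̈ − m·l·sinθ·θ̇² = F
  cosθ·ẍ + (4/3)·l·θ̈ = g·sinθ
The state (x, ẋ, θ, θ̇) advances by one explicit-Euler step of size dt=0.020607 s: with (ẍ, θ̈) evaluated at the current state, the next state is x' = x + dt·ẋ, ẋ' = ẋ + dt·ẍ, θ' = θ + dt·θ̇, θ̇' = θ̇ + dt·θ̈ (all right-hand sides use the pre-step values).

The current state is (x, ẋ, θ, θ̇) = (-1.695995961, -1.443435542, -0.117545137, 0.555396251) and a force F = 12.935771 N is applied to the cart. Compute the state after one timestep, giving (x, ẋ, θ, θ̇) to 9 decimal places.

(-1.725740837, -0.979658441, -0.106100086, 0.043051011)

sinθ=-0.117274640, cosθ=0.993099521
temp = (F + m·l·θ̇²·sinθ)/(M+m) = (12.935771 + -0.001348613)/0.615615 = 21.010570546
θ̈ = (g·sinθ − cosθ·temp)/(l·(4/3 − m·cos²θ/(M+m))) = -24.862679684
ẍ = temp − m·l·θ̈·cosθ/(M+m) = 22.505803901
Euler: x'=-1.695995961+0.020607·-1.443435542=-1.725740837, ẋ'=-1.443435542+0.020607·22.505803901=-0.979658441
       θ'=-0.117545137+0.020607·0.555396251=-0.106100086, θ̇'=0.555396251+0.020607·-24.862679684=0.043051011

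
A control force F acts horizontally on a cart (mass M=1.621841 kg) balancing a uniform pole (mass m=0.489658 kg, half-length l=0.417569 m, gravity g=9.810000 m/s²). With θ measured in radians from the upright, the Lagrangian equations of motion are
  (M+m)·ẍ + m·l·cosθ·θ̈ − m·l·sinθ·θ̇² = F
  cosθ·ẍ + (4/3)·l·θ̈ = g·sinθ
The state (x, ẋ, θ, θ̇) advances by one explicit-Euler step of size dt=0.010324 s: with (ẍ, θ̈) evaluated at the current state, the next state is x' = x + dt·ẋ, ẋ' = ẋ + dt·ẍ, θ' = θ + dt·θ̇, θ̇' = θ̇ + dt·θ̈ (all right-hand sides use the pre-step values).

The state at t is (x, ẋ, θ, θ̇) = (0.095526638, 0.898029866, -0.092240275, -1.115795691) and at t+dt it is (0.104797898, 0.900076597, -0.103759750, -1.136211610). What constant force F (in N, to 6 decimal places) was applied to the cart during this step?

ẍ = (ẋ'−ẋ)/dt = (0.900076597−0.898029866)/0.010324 = 0.198250
θ̈ = (θ̇'−θ̇)/dt = (-1.136211610−-1.115795691)/0.010324 = -1.977520
sinθ=-0.092110, cosθ=0.995749
F = (M+m)·ẍ + m·l·cosθ·θ̈ − m·l·sinθ·θ̇² = 0.418604 + -0.402617 − -0.023447 = 0.039435

F = 0.039435 N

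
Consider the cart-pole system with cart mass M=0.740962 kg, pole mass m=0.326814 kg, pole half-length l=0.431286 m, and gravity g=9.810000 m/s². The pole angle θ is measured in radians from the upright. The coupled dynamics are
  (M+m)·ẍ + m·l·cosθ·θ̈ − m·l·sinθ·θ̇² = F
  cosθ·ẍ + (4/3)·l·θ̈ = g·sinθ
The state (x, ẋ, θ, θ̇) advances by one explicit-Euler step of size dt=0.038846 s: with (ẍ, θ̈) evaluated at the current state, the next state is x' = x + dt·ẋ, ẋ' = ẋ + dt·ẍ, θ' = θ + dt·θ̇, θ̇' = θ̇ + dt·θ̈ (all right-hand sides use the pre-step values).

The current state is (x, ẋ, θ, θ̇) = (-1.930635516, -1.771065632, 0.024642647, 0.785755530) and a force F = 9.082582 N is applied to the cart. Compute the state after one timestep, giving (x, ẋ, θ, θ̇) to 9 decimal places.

sinθ=0.024640153, cosθ=0.999696385
temp = (F + m·l·θ̇²·sinθ)/(M+m) = (9.082582 + 0.002144294)/1.067776 = 8.508082495
θ̈ = (g·sinθ − cosθ·temp)/(l·(4/3 − m·cos²θ/(M+m))) = -18.648887744
ẍ = temp − m·l·θ̈·cosθ/(M+m) = 10.969055867
Euler: x'=-1.930635516+0.038846·-1.771065632=-1.999434332, ẋ'=-1.771065632+0.038846·10.969055867=-1.344961688
       θ'=0.024642647+0.038846·0.785755530=0.055166106, θ̇'=0.785755530+0.038846·-18.648887744=0.061320837

(-1.999434332, -1.344961688, 0.055166106, 0.061320837)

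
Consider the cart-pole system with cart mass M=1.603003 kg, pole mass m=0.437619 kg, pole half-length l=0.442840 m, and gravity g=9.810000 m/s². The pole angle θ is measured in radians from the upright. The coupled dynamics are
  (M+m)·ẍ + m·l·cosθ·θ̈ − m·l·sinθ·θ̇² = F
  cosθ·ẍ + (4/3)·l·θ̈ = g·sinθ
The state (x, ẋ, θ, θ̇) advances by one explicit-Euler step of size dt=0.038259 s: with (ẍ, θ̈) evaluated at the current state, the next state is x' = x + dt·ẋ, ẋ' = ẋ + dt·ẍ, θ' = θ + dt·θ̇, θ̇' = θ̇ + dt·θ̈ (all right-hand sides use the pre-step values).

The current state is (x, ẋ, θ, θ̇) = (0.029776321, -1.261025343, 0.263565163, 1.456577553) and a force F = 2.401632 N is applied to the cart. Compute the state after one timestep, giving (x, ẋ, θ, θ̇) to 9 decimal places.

sinθ=0.260524249, cosθ=0.965467304
temp = (F + m·l·θ̇²·sinθ)/(M+m) = (2.401632 + 0.107116997)/2.040622 = 1.229404072
θ̈ = (g·sinθ − cosθ·temp)/(l·(4/3 − m·cos²θ/(M+m))) = 2.727058029
ẍ = temp − m·l·θ̈·cosθ/(M+m) = 0.979362399
Euler: x'=0.029776321+0.038259·-1.261025343=-0.018469248, ẋ'=-1.261025343+0.038259·0.979362399=-1.223555917
       θ'=0.263565163+0.038259·1.456577553=0.319292364, θ̇'=1.456577553+0.038259·2.727058029=1.560912066

(-0.018469248, -1.223555917, 0.319292364, 1.560912066)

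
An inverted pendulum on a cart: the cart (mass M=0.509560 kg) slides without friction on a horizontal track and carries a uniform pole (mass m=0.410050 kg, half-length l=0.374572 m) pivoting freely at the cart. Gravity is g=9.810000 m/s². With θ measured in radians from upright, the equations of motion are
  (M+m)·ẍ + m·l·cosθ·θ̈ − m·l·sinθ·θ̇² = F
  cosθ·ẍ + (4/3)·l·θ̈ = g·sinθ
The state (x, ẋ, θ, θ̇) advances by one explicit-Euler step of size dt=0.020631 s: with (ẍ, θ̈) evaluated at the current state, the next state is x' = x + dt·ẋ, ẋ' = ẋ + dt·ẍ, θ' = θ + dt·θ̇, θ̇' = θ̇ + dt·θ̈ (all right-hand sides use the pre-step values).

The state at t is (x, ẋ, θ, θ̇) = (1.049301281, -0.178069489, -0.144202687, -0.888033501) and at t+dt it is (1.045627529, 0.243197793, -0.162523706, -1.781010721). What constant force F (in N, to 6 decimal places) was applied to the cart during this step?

F = 12.216034 N

ẍ = (ẋ'−ẋ)/dt = (0.243197793−-0.178069489)/0.020631 = 20.419140
θ̈ = (θ̇'−θ̇)/dt = (-1.781010721−-0.888033501)/0.020631 = -43.283274
sinθ=-0.143703, cosθ=0.989621
F = (M+m)·ẍ + m·l·cosθ·θ̈ − m·l·sinθ·θ̇² = 18.777646 + -6.579017 − -0.017406 = 12.216034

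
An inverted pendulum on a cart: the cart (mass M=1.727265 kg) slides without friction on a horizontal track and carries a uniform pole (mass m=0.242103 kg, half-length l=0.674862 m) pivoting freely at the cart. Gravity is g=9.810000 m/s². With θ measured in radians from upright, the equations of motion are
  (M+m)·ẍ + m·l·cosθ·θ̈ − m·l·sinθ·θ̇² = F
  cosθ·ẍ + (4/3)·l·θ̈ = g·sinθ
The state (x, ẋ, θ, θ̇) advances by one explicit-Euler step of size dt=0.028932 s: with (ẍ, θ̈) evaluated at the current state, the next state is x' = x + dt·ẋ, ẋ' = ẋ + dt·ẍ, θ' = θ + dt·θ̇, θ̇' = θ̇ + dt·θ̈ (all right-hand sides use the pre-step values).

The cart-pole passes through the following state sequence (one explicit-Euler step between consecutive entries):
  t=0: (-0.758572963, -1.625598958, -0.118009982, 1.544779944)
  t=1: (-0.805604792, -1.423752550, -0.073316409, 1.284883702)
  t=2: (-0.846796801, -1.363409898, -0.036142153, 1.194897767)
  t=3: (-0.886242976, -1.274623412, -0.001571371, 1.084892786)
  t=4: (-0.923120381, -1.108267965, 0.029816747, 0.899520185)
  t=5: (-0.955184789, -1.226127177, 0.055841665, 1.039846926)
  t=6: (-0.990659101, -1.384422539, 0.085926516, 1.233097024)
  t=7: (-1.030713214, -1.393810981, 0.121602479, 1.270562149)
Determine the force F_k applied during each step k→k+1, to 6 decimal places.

step 0→1:
  ẍ = (ẋ'−ẋ)/dt = (-1.423752550−-1.625598958)/0.028932 = 6.976580
  θ̈ = (θ̇'−θ̇)/dt = (1.284883702−1.544779944)/0.028932 = -8.983003
  sinθ=-0.117736, cosθ=0.993045
  F = (M+m)·ẍ + m·l·cosθ·θ̈ − m·l·sinθ·θ̇² = 13.739453 + -1.457490 − -0.045905 = 12.327868
step 1→2:
  ẍ = (ẋ'−ẋ)/dt = (-1.363409898−-1.423752550)/0.028932 = 2.085672
  θ̈ = (θ̇'−θ̇)/dt = (1.194897767−1.284883702)/0.028932 = -3.110256
  sinθ=-0.073251, cosθ=0.997314
  F = (M+m)·ẍ + m·l·cosθ·θ̈ − m·l·sinθ·θ̇² = 4.107455 + -0.506808 − -0.019759 = 3.620406
step 2→3:
  ẍ = (ẋ'−ẋ)/dt = (-1.274623412−-1.363409898)/0.028932 = 3.068799
  θ̈ = (θ̇'−θ̇)/dt = (1.084892786−1.194897767)/0.028932 = -3.802191
  sinθ=-0.036134, cosθ=0.999347
  F = (M+m)·ẍ + m·l·cosθ·θ̈ − m·l·sinθ·θ̇² = 6.043594 + -0.620819 − -0.008429 = 5.431204
step 3→4:
  ẍ = (ẋ'−ẋ)/dt = (-1.108267965−-1.274623412)/0.028932 = 5.749877
  θ̈ = (θ̇'−θ̇)/dt = (0.899520185−1.084892786)/0.028932 = -6.407182
  sinθ=-0.001571, cosθ=0.999999
  F = (M+m)·ẍ + m·l·cosθ·θ̈ − m·l·sinθ·θ̇² = 11.323624 + -1.046843 − -0.000302 = 10.277083
step 4→5:
  ẍ = (ẋ'−ẋ)/dt = (-1.226127177−-1.108267965)/0.028932 = -4.073663
  θ̈ = (θ̇'−θ̇)/dt = (1.039846926−0.899520185)/0.028932 = 4.850226
  sinθ=0.029812, cosθ=0.999556
  F = (M+m)·ẍ + m·l·cosθ·θ̈ − m·l·sinθ·θ̇² = -8.022541 + 0.792107 − 0.003941 = -7.234375
step 5→6:
  ẍ = (ẋ'−ẋ)/dt = (-1.384422539−-1.226127177)/0.028932 = -5.471290
  θ̈ = (θ̇'−θ̇)/dt = (1.233097024−1.039846926)/0.028932 = 6.679459
  sinθ=0.055813, cosθ=0.998441
  F = (M+m)·ẍ + m·l·cosθ·θ̈ − m·l·sinθ·θ̇² = -10.774983 + 1.089630 − 0.009860 = -9.695214
step 6→7:
  ẍ = (ẋ'−ẋ)/dt = (-1.393810981−-1.384422539)/0.028932 = -0.324500
  θ̈ = (θ̇'−θ̇)/dt = (1.270562149−1.233097024)/0.028932 = 1.294937
  sinθ=0.085821, cosθ=0.996311
  F = (M+m)·ẍ + m·l·cosθ·θ̈ − m·l·sinθ·θ̇² = -0.639060 + 0.210794 − 0.021321 = -0.449587

F_0 = 12.327868 N
F_1 = 3.620406 N
F_2 = 5.431204 N
F_3 = 10.277083 N
F_4 = -7.234375 N
F_5 = -9.695214 N
F_6 = -0.449587 N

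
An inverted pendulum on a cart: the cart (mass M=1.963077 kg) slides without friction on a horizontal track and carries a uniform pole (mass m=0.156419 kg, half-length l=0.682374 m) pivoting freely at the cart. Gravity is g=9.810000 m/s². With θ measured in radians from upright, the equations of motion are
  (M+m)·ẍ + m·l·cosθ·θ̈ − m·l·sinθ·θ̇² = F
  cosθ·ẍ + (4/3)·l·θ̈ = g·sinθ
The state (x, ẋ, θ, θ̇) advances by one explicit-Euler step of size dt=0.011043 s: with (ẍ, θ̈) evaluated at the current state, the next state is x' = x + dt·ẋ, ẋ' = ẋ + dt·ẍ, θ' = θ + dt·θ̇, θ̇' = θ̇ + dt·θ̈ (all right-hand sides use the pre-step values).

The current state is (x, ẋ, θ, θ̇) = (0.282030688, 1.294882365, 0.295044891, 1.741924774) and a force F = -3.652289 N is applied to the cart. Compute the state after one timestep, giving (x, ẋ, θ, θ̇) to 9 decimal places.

(0.296330074, 1.273597115, 0.314280966, 1.798931483)

sinθ=0.290782802, cosθ=0.956789090
temp = (F + m·l·θ̇²·sinθ)/(M+m) = (-3.652289 + 0.094175836)/2.119496 = -1.678754366
θ̈ = (g·sinθ − cosθ·temp)/(l·(4/3 − m·cos²θ/(M+m))) = 5.162248367
ẍ = temp − m·l·θ̈·cosθ/(M+m) = -1.927487983
Euler: x'=0.282030688+0.011043·1.294882365=0.296330074, ẋ'=1.294882365+0.011043·-1.927487983=1.273597115
       θ'=0.295044891+0.011043·1.741924774=0.314280966, θ̇'=1.741924774+0.011043·5.162248367=1.798931483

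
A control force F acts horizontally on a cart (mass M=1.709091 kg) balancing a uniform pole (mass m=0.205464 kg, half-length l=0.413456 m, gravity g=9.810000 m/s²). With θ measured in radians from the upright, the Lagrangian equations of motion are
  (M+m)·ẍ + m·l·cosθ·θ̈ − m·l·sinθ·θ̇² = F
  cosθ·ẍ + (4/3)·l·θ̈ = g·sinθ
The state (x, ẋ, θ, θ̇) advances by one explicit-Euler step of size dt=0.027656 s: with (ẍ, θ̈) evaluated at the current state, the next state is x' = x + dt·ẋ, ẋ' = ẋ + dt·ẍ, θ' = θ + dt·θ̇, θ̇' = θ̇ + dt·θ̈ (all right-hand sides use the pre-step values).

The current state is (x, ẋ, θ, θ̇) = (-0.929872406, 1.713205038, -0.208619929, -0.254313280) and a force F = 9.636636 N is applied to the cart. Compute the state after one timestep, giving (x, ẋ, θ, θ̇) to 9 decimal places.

sinθ=-0.207109950, cosθ=0.978317673
temp = (F + m·l·θ̇²·sinθ)/(M+m) = (9.636636 + -0.001137900)/1.914555 = 5.032761190
θ̈ = (g·sinθ − cosθ·temp)/(l·(4/3 − m·cos²θ/(M+m))) = -13.669988687
ẍ = temp − m·l·θ̈·cosθ/(M+m) = 5.626158051
Euler: x'=-0.929872406+0.027656·1.713205038=-0.882492007, ẋ'=1.713205038+0.027656·5.626158051=1.868802065
       θ'=-0.208619929+0.027656·-0.254313280=-0.215653217, θ̇'=-0.254313280+0.027656·-13.669988687=-0.632370487

(-0.882492007, 1.868802065, -0.215653217, -0.632370487)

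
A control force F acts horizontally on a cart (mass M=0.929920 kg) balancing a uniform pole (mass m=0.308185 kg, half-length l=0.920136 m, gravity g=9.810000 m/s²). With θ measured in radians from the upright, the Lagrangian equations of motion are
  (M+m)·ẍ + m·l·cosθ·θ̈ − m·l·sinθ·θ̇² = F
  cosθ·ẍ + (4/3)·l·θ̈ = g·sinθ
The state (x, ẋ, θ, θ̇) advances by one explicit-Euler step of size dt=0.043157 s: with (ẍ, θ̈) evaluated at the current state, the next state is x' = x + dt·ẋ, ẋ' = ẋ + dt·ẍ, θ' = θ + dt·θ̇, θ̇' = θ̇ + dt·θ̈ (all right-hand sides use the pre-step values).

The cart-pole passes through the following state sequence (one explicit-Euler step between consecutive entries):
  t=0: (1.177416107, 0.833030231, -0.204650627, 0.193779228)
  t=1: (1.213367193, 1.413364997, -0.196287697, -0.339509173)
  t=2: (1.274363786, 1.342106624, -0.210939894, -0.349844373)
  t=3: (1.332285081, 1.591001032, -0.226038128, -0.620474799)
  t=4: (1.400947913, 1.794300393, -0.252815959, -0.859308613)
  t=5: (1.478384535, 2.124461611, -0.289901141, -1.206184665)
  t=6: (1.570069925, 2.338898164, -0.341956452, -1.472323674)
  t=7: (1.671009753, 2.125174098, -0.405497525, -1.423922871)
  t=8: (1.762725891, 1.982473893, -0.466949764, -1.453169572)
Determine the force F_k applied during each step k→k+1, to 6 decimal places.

step 0→1:
  ẍ = (ẋ'−ẋ)/dt = (1.413364997−0.833030231)/0.043157 = 13.447060
  θ̈ = (θ̇'−θ̇)/dt = (-0.339509173−0.193779228)/0.043157 = -12.356939
  sinθ=-0.203225, cosθ=0.979132
  F = (M+m)·ẍ + m·l·cosθ·θ̈ − m·l·sinθ·θ̇² = 16.648872 + -3.430960 − -0.002164 = 13.220076
step 1→2:
  ẍ = (ẋ'−ẋ)/dt = (1.342106624−1.413364997)/0.043157 = -1.651143
  θ̈ = (θ̇'−θ̇)/dt = (-0.349844373−-0.339509173)/0.043157 = -0.239479
  sinθ=-0.195030, cosθ=0.980797
  F = (M+m)·ẍ + m·l·cosθ·θ̈ − m·l·sinθ·θ̇² = -2.044288 + -0.066606 − -0.006375 = -2.104519
step 2→3:
  ẍ = (ẋ'−ẋ)/dt = (1.591001032−1.342106624)/0.043157 = 5.767185
  θ̈ = (θ̇'−θ̇)/dt = (-0.620474799−-0.349844373)/0.043157 = -6.270835
  sinθ=-0.209379, cosθ=0.977835
  F = (M+m)·ẍ + m·l·cosθ·θ̈ − m·l·sinθ·θ̇² = 7.140381 + -1.738819 − -0.007267 = 5.408829
step 3→4:
  ẍ = (ẋ'−ẋ)/dt = (1.794300393−1.591001032)/0.043157 = 4.710693
  θ̈ = (θ̇'−θ̇)/dt = (-0.859308613−-0.620474799)/0.043157 = -5.534069
  sinθ=-0.224118, cosθ=0.974562
  F = (M+m)·ẍ + m·l·cosθ·θ̈ − m·l·sinθ·θ̇² = 5.832332 + -1.529388 − -0.024467 = 4.327412
step 4→5:
  ẍ = (ẋ'−ẋ)/dt = (2.124461611−1.794300393)/0.043157 = 7.650236
  θ̈ = (θ̇'−θ̇)/dt = (-1.206184665−-0.859308613)/0.043157 = -8.037539
  sinθ=-0.250131, cosθ=0.968212
  F = (M+m)·ẍ + m·l·cosθ·θ̈ − m·l·sinθ·θ̇² = 9.471795 + -2.206770 − -0.052376 = 7.317401
step 5→6:
  ẍ = (ẋ'−ẋ)/dt = (2.338898164−2.124461611)/0.043157 = 4.968755
  θ̈ = (θ̇'−θ̇)/dt = (-1.472323674−-1.206184665)/0.043157 = -6.166763
  sinθ=-0.285857, cosθ=0.958272
  F = (M+m)·ẍ + m·l·cosθ·θ̈ − m·l·sinθ·θ̇² = 6.151840 + -1.675752 − -0.117934 = 4.594023
step 6→7:
  ẍ = (ẋ'−ẋ)/dt = (2.125174098−2.338898164)/0.043157 = -4.952246
  θ̈ = (θ̇'−θ̇)/dt = (-1.423922871−-1.472323674)/0.043157 = 1.121505
  sinθ=-0.335331, cosθ=0.942100
  F = (M+m)·ẍ + m·l·cosθ·θ̈ − m·l·sinθ·θ̇² = -6.131400 + 0.299614 − -0.206131 = -5.625655
step 7→8:
  ẍ = (ẋ'−ẋ)/dt = (1.982473893−2.125174098)/0.043157 = -3.306537
  θ̈ = (θ̇'−θ̇)/dt = (-1.453169572−-1.423922871)/0.043157 = -0.677682
  sinθ=-0.394476, cosθ=0.918906
  F = (M+m)·ẍ + m·l·cosθ·θ̈ − m·l·sinθ·θ̇² = -4.093840 + -0.176588 − -0.226807 = -4.043620

F_0 = 13.220076 N
F_1 = -2.104519 N
F_2 = 5.408829 N
F_3 = 4.327412 N
F_4 = 7.317401 N
F_5 = 4.594023 N
F_6 = -5.625655 N
F_7 = -4.043620 N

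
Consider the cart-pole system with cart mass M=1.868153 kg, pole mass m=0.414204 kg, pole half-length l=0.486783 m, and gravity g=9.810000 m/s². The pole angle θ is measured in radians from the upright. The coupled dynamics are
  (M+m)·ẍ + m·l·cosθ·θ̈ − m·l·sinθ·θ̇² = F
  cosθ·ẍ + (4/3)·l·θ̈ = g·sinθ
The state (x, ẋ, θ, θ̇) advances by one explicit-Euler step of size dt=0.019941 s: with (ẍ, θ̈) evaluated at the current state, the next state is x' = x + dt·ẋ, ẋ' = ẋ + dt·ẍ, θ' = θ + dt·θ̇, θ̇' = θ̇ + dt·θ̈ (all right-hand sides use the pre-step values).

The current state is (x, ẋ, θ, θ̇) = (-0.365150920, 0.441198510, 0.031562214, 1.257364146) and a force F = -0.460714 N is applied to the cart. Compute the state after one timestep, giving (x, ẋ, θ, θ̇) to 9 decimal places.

(-0.356352981, 0.435669502, 0.056635312, 1.275389839)

sinθ=0.031556974, cosθ=0.999501955
temp = (F + m·l·θ̇²·sinθ)/(M+m) = (-0.460714 + 0.010059287)/2.282357 = -0.197451456
θ̈ = (g·sinθ − cosθ·temp)/(l·(4/3 − m·cos²θ/(M+m))) = 0.903951301
ẍ = temp − m·l·θ̈·cosθ/(M+m) = -0.277268345
Euler: x'=-0.365150920+0.019941·0.441198510=-0.356352981, ẋ'=0.441198510+0.019941·-0.277268345=0.435669502
       θ'=0.031562214+0.019941·1.257364146=0.056635312, θ̇'=1.257364146+0.019941·0.903951301=1.275389839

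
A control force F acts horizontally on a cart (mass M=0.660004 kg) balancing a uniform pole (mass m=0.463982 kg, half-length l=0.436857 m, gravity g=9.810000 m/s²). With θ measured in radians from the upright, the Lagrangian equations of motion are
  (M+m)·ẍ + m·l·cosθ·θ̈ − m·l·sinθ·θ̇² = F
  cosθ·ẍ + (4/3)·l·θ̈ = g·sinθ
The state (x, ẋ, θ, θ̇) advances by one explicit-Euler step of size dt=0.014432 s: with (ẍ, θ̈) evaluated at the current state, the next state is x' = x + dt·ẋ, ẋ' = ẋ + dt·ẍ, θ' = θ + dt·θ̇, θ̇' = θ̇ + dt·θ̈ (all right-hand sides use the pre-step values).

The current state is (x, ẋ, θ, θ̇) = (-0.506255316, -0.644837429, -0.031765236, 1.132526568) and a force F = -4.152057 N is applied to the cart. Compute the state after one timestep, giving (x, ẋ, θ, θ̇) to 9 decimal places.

(-0.515561610, -0.720161290, -0.015420613, 1.254058378)

sinθ=-0.031759894, cosθ=0.999495527
temp = (F + m·l·θ̇²·sinθ)/(M+m) = (-4.152057 + -0.008256886)/1.123986 = -3.701392976
θ̈ = (g·sinθ − cosθ·temp)/(l·(4/3 − m·cos²θ/(M+m))) = 8.420995712
ẍ = temp − m·l·θ̈·cosθ/(M+m) = -5.219225418
Euler: x'=-0.506255316+0.014432·-0.644837429=-0.515561610, ẋ'=-0.644837429+0.014432·-5.219225418=-0.720161290
       θ'=-0.031765236+0.014432·1.132526568=-0.015420613, θ̇'=1.132526568+0.014432·8.420995712=1.254058378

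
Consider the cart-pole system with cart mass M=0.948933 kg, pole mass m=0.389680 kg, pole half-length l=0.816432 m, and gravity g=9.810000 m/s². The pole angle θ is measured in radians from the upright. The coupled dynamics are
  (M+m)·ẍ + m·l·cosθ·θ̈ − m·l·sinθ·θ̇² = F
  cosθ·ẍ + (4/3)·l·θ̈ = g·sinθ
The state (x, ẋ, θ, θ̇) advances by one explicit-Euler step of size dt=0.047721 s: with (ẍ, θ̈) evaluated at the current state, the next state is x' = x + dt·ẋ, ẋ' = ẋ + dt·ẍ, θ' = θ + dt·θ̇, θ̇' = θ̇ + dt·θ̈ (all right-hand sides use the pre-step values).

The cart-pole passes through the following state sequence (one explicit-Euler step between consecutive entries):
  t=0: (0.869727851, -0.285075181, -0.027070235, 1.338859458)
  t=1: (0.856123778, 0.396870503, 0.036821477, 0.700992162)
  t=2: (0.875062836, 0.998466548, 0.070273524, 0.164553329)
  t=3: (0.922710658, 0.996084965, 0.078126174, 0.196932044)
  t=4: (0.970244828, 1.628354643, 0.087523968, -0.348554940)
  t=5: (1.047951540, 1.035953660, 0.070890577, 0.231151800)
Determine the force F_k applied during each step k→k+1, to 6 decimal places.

F_0 = 14.893582 N
F_1 = 13.295589 N
F_2 = 0.147920 N
F_3 = 14.109148 N
F_4 = -12.770704 N

step 0→1:
  ẍ = (ẋ'−ẋ)/dt = (0.396870503−-0.285075181)/0.047721 = 14.290264
  θ̈ = (θ̇'−θ̇)/dt = (0.700992162−1.338859458)/0.047721 = -13.366595
  sinθ=-0.027067, cosθ=0.999634
  F = (M+m)·ẍ + m·l·cosθ·θ̈ − m·l·sinθ·θ̇² = 19.129133 + -4.250987 − -0.015436 = 14.893582
step 1→2:
  ẍ = (ẋ'−ẋ)/dt = (0.998466548−0.396870503)/0.047721 = 12.606526
  θ̈ = (θ̇'−θ̇)/dt = (0.164553329−0.700992162)/0.047721 = -11.241148
  sinθ=0.036813, cosθ=0.999322
  F = (M+m)·ẍ + m·l·cosθ·θ̈ − m·l·sinθ·θ̇² = 16.875260 + -3.573916 − 0.005755 = 13.295589
step 2→3:
  ẍ = (ẋ'−ẋ)/dt = (0.996084965−0.998466548)/0.047721 = -0.049906
  θ̈ = (θ̇'−θ̇)/dt = (0.196932044−0.164553329)/0.047721 = 0.678500
  sinθ=0.070216, cosθ=0.997532
  F = (M+m)·ẍ + m·l·cosθ·θ̈ − m·l·sinθ·θ̇² = -0.066805 + 0.215330 − 0.000605 = 0.147920
step 3→4:
  ẍ = (ẋ'−ẋ)/dt = (1.628354643−0.996084965)/0.047721 = 13.249296
  θ̈ = (θ̇'−θ̇)/dt = (-0.348554940−0.196932044)/0.047721 = -11.430753
  sinθ=0.078047, cosθ=0.996950
  F = (M+m)·ẍ + m·l·cosθ·θ̈ − m·l·sinθ·θ̇² = 17.735681 + -3.625570 − 0.000963 = 14.109148
step 4→5:
  ẍ = (ẋ'−ẋ)/dt = (1.035953660−1.628354643)/0.047721 = -12.413843
  θ̈ = (θ̇'−θ̇)/dt = (0.231151800−-0.348554940)/0.047721 = 12.147833
  sinθ=0.087412, cosθ=0.996172
  F = (M+m)·ẍ + m·l·cosθ·θ̈ − m·l·sinθ·θ̇² = -16.617331 + 3.850006 − 0.003379 = -12.770704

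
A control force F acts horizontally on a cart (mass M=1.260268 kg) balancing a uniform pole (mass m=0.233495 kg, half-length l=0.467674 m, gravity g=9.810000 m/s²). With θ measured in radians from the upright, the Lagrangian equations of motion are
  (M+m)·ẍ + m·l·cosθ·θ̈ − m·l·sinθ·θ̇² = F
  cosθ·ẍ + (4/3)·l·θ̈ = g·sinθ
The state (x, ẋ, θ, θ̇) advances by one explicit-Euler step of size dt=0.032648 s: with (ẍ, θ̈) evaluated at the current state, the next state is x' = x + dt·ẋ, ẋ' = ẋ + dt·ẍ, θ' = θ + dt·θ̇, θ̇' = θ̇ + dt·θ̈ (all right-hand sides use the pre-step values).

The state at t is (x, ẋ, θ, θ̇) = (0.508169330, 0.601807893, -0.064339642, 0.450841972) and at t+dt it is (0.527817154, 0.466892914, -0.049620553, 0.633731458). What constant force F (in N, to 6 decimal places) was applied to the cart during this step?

ẍ = (ẋ'−ẋ)/dt = (0.466892914−0.601807893)/0.032648 = -4.132412
θ̈ = (θ̇'−θ̇)/dt = (0.633731458−0.450841972)/0.032648 = 5.601859
sinθ=-0.064295, cosθ=0.997931
F = (M+m)·ẍ + m·l·cosθ·θ̈ − m·l·sinθ·θ̇² = -6.172844 + 0.610455 − -0.001427 = -5.560962

F = -5.560962 N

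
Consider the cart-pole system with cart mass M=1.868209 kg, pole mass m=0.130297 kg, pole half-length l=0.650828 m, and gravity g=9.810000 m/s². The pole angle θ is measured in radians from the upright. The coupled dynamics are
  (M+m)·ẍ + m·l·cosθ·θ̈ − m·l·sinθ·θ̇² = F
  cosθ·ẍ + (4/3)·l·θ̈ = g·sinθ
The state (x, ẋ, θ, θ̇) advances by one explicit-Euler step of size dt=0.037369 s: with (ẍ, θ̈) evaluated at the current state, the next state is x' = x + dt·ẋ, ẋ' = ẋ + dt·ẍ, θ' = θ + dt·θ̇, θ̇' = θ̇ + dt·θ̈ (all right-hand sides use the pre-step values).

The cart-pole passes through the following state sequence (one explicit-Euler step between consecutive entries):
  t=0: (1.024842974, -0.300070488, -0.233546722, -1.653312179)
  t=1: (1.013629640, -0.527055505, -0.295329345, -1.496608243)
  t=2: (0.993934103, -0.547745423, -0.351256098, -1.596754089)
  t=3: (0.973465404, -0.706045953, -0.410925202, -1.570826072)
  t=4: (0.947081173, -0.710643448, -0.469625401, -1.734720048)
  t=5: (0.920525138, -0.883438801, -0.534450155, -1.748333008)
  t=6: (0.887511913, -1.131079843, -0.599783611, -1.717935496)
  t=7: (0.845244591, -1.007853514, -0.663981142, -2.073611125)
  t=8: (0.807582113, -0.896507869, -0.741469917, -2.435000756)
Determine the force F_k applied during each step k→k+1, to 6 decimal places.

F_0 = -11.739634 N
F_1 = -1.268641 N
F_2 = -8.336324 N
F_3 = -0.503251 N
F_4 = -9.153212 N
F_5 = -13.052528 N
F_6 = 6.065202 N
F_7 = 5.533645 N

step 0→1:
  ẍ = (ẋ'−ẋ)/dt = (-0.527055505−-0.300070488)/0.037369 = -6.074153
  θ̈ = (θ̇'−θ̇)/dt = (-1.496608243−-1.653312179)/0.037369 = 4.193421
  sinθ=-0.231429, cosθ=0.972852
  F = (M+m)·ẍ + m·l·cosθ·θ̈ − m·l·sinθ·θ̇² = -12.139231 + 0.345952 − -0.053645 = -11.739634
step 1→2:
  ẍ = (ẋ'−ẋ)/dt = (-0.547745423−-0.527055505)/0.037369 = -0.553665
  θ̈ = (θ̇'−θ̇)/dt = (-1.596754089−-1.496608243)/0.037369 = -2.679918
  sinθ=-0.291055, cosθ=0.956706
  F = (M+m)·ẍ + m·l·cosθ·θ̈ − m·l·sinθ·θ̇² = -1.106503 + -0.217421 − -0.055283 = -1.268641
step 2→3:
  ẍ = (ẋ'−ẋ)/dt = (-0.706045953−-0.547745423)/0.037369 = -4.236146
  θ̈ = (θ̇'−θ̇)/dt = (-1.570826072−-1.596754089)/0.037369 = 0.693838
  sinθ=-0.344077, cosθ=0.938941
  F = (M+m)·ẍ + m·l·cosθ·θ̈ − m·l·sinθ·θ̇² = -8.465963 + 0.055245 − -0.074393 = -8.336324
step 3→4:
  ẍ = (ẋ'−ẋ)/dt = (-0.710643448−-0.706045953)/0.037369 = -0.123030
  θ̈ = (θ̇'−θ̇)/dt = (-1.734720048−-1.570826072)/0.037369 = -4.385827
  sinθ=-0.399458, cosθ=0.916752
  F = (M+m)·ẍ + m·l·cosθ·θ̈ − m·l·sinθ·θ̇² = -0.245876 + -0.340960 − -0.083585 = -0.503251
step 4→5:
  ẍ = (ẋ'−ẋ)/dt = (-0.883438801−-0.710643448)/0.037369 = -4.624029
  θ̈ = (θ̇'−θ̇)/dt = (-1.748333008−-1.734720048)/0.037369 = -0.364285
  sinθ=-0.452552, cosθ=0.891738
  F = (M+m)·ẍ + m·l·cosθ·θ̈ − m·l·sinθ·θ̇² = -9.241150 + -0.027547 − -0.115486 = -9.153212
step 5→6:
  ẍ = (ẋ'−ẋ)/dt = (-1.131079843−-0.883438801)/0.037369 = -6.626911
  θ̈ = (θ̇'−θ̇)/dt = (-1.717935496−-1.748333008)/0.037369 = 0.813442
  sinθ=-0.509368, cosθ=0.860549
  F = (M+m)·ẍ + m·l·cosθ·θ̈ − m·l·sinθ·θ̇² = -13.243922 + 0.059361 − -0.132032 = -13.052528
step 6→7:
  ẍ = (ẋ'−ẋ)/dt = (-1.007853514−-1.131079843)/0.037369 = 3.297555
  θ̈ = (θ̇'−θ̇)/dt = (-2.073611125−-1.717935496)/0.037369 = -9.517933
  sinθ=-0.564464, cosθ=0.825458
  F = (M+m)·ẍ + m·l·cosθ·θ̈ − m·l·sinθ·θ̇² = 6.590183 + -0.666251 − -0.141270 = 6.065202
step 7→8:
  ẍ = (ẋ'−ẋ)/dt = (-0.896507869−-1.007853514)/0.037369 = 2.979626
  θ̈ = (θ̇'−θ̇)/dt = (-2.435000756−-2.073611125)/0.037369 = -9.670840
  sinθ=-0.616257, cosθ=0.787545
  F = (M+m)·ẍ + m·l·cosθ·θ̈ − m·l·sinθ·θ̇² = 5.954801 + -0.645863 − -0.224707 = 5.533645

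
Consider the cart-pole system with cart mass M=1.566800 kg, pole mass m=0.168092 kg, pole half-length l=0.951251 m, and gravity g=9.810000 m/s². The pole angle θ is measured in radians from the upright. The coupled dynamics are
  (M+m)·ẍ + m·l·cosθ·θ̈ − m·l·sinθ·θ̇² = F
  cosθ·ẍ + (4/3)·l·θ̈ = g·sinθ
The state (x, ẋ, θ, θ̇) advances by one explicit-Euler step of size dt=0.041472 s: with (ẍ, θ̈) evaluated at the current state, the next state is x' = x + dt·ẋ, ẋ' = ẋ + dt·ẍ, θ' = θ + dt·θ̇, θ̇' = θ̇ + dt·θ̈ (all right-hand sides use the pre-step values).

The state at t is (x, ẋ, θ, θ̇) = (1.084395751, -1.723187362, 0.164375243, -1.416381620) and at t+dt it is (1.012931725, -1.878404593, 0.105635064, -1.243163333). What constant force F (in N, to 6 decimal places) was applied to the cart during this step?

ẍ = (ẋ'−ẋ)/dt = (-1.878404593−-1.723187362)/0.041472 = -3.742699
θ̈ = (θ̇'−θ̇)/dt = (-1.243163333−-1.416381620)/0.041472 = 4.176753
sinθ=0.163636, cosθ=0.986521
F = (M+m)·ẍ + m·l·cosθ·θ̈ − m·l·sinθ·θ̇² = -6.493179 + 0.658851 − 0.052491 = -5.886819

F = -5.886819 N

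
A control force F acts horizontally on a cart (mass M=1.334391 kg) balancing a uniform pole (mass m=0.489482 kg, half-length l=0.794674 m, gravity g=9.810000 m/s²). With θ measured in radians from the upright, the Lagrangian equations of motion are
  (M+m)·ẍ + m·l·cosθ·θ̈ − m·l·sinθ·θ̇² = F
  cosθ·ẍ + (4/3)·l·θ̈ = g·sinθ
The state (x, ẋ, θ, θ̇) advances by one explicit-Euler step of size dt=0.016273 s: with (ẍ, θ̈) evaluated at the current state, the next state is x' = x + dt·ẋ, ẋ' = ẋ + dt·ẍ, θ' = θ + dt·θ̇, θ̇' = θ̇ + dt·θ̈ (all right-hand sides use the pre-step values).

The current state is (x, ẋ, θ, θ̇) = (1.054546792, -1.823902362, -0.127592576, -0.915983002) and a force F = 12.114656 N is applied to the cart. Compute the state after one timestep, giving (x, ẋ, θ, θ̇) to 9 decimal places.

(1.024866429, -1.684528681, -0.142498367, -1.065623747)

sinθ=-0.127246659, cosθ=0.991871104
temp = (F + m·l·θ̇²·sinθ)/(M+m) = (12.114656 + -0.041528567)/1.823873 = 6.619500060
θ̈ = (g·sinθ − cosθ·temp)/(l·(4/3 − m·cos²θ/(M+m))) = -9.195645852
ẍ = temp − m·l·θ̈·cosθ/(M+m) = 8.564719545
Euler: x'=1.054546792+0.016273·-1.823902362=1.024866429, ẋ'=-1.823902362+0.016273·8.564719545=-1.684528681
       θ'=-0.127592576+0.016273·-0.915983002=-0.142498367, θ̇'=-0.915983002+0.016273·-9.195645852=-1.065623747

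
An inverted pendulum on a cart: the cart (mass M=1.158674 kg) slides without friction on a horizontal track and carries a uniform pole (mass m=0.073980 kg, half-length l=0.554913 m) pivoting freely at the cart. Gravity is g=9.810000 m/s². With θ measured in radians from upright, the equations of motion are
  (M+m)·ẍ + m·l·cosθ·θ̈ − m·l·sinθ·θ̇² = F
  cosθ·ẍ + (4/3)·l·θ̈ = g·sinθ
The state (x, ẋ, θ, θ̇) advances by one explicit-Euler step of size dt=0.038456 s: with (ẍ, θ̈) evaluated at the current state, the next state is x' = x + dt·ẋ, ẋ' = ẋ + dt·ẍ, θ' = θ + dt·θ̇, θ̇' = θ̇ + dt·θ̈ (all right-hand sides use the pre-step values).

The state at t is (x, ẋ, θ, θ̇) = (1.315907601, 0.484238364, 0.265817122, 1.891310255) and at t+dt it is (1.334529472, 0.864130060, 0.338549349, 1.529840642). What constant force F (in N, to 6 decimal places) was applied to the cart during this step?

ẍ = (ẋ'−ẋ)/dt = (0.864130060−0.484238364)/0.038456 = 9.878607
θ̈ = (θ̇'−θ̇)/dt = (1.529840642−1.891310255)/0.038456 = -9.399563
sinθ=0.262698, cosθ=0.964878
F = (M+m)·ẍ + m·l·cosθ·θ̈ − m·l·sinθ·θ̇² = 12.176904 + -0.372323 − 0.038576 = 11.766005

F = 11.766005 N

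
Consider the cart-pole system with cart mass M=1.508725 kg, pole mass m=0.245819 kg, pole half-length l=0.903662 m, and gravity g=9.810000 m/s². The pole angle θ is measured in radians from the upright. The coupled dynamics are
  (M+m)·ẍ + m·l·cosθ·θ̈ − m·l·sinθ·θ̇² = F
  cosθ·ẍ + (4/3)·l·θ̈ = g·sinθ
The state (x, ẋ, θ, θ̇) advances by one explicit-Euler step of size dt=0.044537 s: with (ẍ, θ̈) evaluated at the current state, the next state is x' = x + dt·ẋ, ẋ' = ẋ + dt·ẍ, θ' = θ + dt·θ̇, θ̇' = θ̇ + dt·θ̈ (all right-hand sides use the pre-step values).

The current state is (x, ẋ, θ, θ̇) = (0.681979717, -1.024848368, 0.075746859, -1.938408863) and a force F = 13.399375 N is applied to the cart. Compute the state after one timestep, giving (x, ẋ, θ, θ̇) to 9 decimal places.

sinθ=0.075674446, cosθ=0.997132578
temp = (F + m·l·θ̇²·sinθ)/(M+m) = (13.399375 + 0.063162817)/1.754544 = 7.672955376
θ̈ = (g·sinθ − cosθ·temp)/(l·(4/3 − m·cos²θ/(M+m))) = -6.402763712
ẍ = temp − m·l·θ̈·cosθ/(M+m) = 8.481264692
Euler: x'=0.681979717+0.044537·-1.024848368=0.636336045, ẋ'=-1.024848368+0.044537·8.481264692=-0.647118282
       θ'=0.075746859+0.044537·-1.938408863=-0.010584057, θ̇'=-1.938408863+0.044537·-6.402763712=-2.223568750

(0.636336045, -0.647118282, -0.010584057, -2.223568750)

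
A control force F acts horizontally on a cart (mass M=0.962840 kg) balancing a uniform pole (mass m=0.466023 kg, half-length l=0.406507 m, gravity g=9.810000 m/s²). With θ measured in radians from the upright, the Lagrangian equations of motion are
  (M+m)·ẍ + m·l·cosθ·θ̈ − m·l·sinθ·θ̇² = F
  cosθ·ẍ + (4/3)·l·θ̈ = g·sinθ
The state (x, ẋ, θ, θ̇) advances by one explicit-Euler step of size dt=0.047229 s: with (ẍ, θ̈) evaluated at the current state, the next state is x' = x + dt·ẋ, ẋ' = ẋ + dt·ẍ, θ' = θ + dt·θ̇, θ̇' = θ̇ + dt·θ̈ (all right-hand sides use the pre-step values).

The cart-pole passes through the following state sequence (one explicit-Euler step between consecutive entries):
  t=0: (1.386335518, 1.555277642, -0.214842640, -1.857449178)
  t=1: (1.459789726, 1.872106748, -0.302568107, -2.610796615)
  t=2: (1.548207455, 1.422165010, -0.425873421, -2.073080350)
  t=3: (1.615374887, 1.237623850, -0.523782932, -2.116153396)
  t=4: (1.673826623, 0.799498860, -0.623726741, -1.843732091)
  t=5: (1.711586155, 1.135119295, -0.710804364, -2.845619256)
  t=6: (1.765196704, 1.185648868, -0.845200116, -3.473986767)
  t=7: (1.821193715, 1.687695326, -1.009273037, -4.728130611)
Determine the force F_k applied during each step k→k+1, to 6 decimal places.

step 0→1:
  ẍ = (ẋ'−ẋ)/dt = (1.872106748−1.555277642)/0.047229 = 6.708359
  θ̈ = (θ̇'−θ̇)/dt = (-2.610796615−-1.857449178)/0.047229 = -15.950950
  sinθ=-0.213194, cosθ=0.977010
  F = (M+m)·ẍ + m·l·cosθ·θ̈ − m·l·sinθ·θ̇² = 9.585327 + -2.952303 − -0.139343 = 6.772366
step 1→2:
  ẍ = (ẋ'−ẋ)/dt = (1.422165010−1.872106748)/0.047229 = -9.526811
  θ̈ = (θ̇'−θ̇)/dt = (-2.073080350−-2.610796615)/0.047229 = 11.385299
  sinθ=-0.297973, cosθ=0.954574
  F = (M+m)·ẍ + m·l·cosθ·θ̈ − m·l·sinθ·θ̇² = -13.612507 + 2.058873 − -0.384767 = -11.168867
step 2→3:
  ẍ = (ẋ'−ẋ)/dt = (1.237623850−1.422165010)/0.047229 = -3.907370
  θ̈ = (θ̇'−θ̇)/dt = (-2.116153396−-2.073080350)/0.047229 = -0.912004
  sinθ=-0.413116, cosθ=0.910678
  F = (M+m)·ẍ + m·l·cosθ·θ̈ − m·l·sinθ·θ̇² = -5.583096 + -0.157339 − -0.336341 = -5.404094
step 3→4:
  ẍ = (ẋ'−ẋ)/dt = (0.799498860−1.237623850)/0.047229 = -9.276609
  θ̈ = (θ̇'−θ̇)/dt = (-1.843732091−-2.116153396)/0.047229 = 5.768094
  sinθ=-0.500159, cosθ=0.865933
  F = (M+m)·ẍ + m·l·cosθ·θ̈ − m·l·sinθ·θ̇² = -13.255004 + 0.946220 − -0.424305 = -11.884479
step 4→5:
  ẍ = (ẋ'−ẋ)/dt = (1.135119295−0.799498860)/0.047229 = 7.106236
  θ̈ = (θ̇'−θ̇)/dt = (-2.845619256−-1.843732091)/0.047229 = -21.213389
  sinθ=-0.584064, cosθ=0.811707
  F = (M+m)·ẍ + m·l·cosθ·θ̈ − m·l·sinθ·θ̇² = 10.153838 + -3.262008 − -0.376124 = 7.267955
step 5→6:
  ẍ = (ẋ'−ẋ)/dt = (1.185648868−1.135119295)/0.047229 = 1.069884
  θ̈ = (θ̇'−θ̇)/dt = (-3.473986767−-2.845619256)/0.047229 = -13.304697
  sinθ=-0.652444, cosθ=0.757837
  F = (M+m)·ẍ + m·l·cosθ·θ̈ − m·l·sinθ·θ̇² = 1.528718 + -1.910101 − -1.000857 = 0.619474
step 6→7:
  ẍ = (ẋ'−ẋ)/dt = (1.687695326−1.185648868)/0.047229 = 10.630046
  θ̈ = (θ̇'−θ̇)/dt = (-4.728130611−-3.473986767)/0.047229 = -26.554529
  sinθ=-0.748104, cosθ=0.663582
  F = (M+m)·ẍ + m·l·cosθ·θ̈ − m·l·sinθ·θ̇² = 15.188880 + -3.338169 − -1.710384 = 13.561095

F_0 = 6.772366 N
F_1 = -11.168867 N
F_2 = -5.404094 N
F_3 = -11.884479 N
F_4 = 7.267955 N
F_5 = 0.619474 N
F_6 = 13.561095 N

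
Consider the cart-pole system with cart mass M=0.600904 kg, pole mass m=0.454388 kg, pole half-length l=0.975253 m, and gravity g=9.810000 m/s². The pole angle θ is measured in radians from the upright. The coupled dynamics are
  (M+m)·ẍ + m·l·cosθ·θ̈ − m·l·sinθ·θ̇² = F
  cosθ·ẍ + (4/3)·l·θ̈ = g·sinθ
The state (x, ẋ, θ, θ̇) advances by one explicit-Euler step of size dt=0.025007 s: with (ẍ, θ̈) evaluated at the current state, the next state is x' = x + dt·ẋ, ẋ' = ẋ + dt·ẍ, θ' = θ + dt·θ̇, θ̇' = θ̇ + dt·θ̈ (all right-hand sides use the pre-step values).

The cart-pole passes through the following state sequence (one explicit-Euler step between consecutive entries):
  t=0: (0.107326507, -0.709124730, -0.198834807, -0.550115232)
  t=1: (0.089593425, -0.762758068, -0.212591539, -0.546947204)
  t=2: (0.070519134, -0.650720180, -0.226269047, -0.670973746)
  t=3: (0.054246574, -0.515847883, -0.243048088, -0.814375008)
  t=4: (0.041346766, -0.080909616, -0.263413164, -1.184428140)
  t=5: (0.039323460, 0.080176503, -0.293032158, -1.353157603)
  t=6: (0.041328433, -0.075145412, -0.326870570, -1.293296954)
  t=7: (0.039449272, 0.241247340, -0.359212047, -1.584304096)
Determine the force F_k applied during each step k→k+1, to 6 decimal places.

F_0 = -2.181796 N
F_1 = 2.607588 N
F_2 = 3.259944 N
F_3 = 12.060175 N
F_4 = 4.072801 N
F_5 = -5.304624 N
F_6 = 8.705896 N

step 0→1:
  ẍ = (ẋ'−ẋ)/dt = (-0.762758068−-0.709124730)/0.025007 = -2.144733
  θ̈ = (θ̇'−θ̇)/dt = (-0.546947204−-0.550115232)/0.025007 = 0.126686
  sinθ=-0.197527, cosθ=0.980297
  F = (M+m)·ẍ + m·l·cosθ·θ̈ − m·l·sinθ·θ̇² = -2.263320 + 0.055034 − -0.026490 = -2.181796
step 1→2:
  ẍ = (ẋ'−ẋ)/dt = (-0.650720180−-0.762758068)/0.025007 = 4.480261
  θ̈ = (θ̇'−θ̇)/dt = (-0.670973746−-0.546947204)/0.025007 = -4.959673
  sinθ=-0.210994, cosθ=0.977487
  F = (M+m)·ẍ + m·l·cosθ·θ̈ − m·l·sinθ·θ̇² = 4.727984 + -2.148366 − -0.027971 = 2.607588
step 2→3:
  ẍ = (ẋ'−ẋ)/dt = (-0.515847883−-0.650720180)/0.025007 = 5.393382
  θ̈ = (θ̇'−θ̇)/dt = (-0.814375008−-0.670973746)/0.025007 = -5.734445
  sinθ=-0.224343, cosθ=0.974510
  F = (M+m)·ẍ + m·l·cosθ·θ̈ − m·l·sinθ·θ̇² = 5.691593 + -2.476406 − -0.044758 = 3.259944
step 3→4:
  ẍ = (ẋ'−ẋ)/dt = (-0.080909616−-0.515847883)/0.025007 = 17.392661
  θ̈ = (θ̇'−θ̇)/dt = (-1.184428140−-0.814375008)/0.025007 = -14.797982
  sinθ=-0.240662, cosθ=0.970609
  F = (M+m)·ẍ + m·l·cosθ·θ̈ − m·l·sinθ·θ̇² = 18.354336 + -6.364890 − -0.070730 = 12.060175
step 4→5:
  ẍ = (ẋ'−ẋ)/dt = (0.080176503−-0.080909616)/0.025007 = 6.441641
  θ̈ = (θ̇'−θ̇)/dt = (-1.353157603−-1.184428140)/0.025007 = -6.747289
  sinθ=-0.260377, cosθ=0.965507
  F = (M+m)·ẍ + m·l·cosθ·θ̈ − m·l·sinθ·θ̇² = 6.797812 + -2.886881 − -0.161870 = 4.072801
step 5→6:
  ẍ = (ẋ'−ẋ)/dt = (-0.075145412−0.080176503)/0.025007 = -6.211137
  θ̈ = (θ̇'−θ̇)/dt = (-1.293296954−-1.353157603)/0.025007 = 2.393756
  sinθ=-0.288856, cosθ=0.957372
  F = (M+m)·ẍ + m·l·cosθ·θ̈ − m·l·sinθ·θ̇² = -6.554564 + 1.015558 − -0.234381 = -5.304624
step 6→7:
  ẍ = (ẋ'−ẋ)/dt = (0.241247340−-0.075145412)/0.025007 = 12.652167
  θ̈ = (θ̇'−θ̇)/dt = (-1.584304096−-1.293296954)/0.025007 = -11.637027
  sinθ=-0.321081, cosθ=0.947052
  F = (M+m)·ẍ + m·l·cosθ·θ̈ − m·l·sinθ·θ̇² = 13.351731 + -4.883823 − -0.237988 = 8.705896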